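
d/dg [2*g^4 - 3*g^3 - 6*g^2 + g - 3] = 8*g^3 - 9*g^2 - 12*g + 1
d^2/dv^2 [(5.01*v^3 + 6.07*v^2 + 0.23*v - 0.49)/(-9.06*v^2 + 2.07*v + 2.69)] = (-552.57057*v^3 - 813.663702*v^2 - 306.287046*v - 57.201662)/(743.677416*v^6 - 509.739156*v^5 - 545.95107*v^4 + 293.823045*v^3 + 162.098055*v^2 - 44.936181*v - 19.465109)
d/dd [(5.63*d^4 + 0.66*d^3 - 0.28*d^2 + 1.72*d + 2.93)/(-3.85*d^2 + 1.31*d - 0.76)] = (-43.351*d^5 + 19.5849*d^4 - 15.386*d^3 + 4.7504*d^2 + 22.9866*d - 5.1455)/(14.8225*d^4 - 10.087*d^3 + 7.5681*d^2 - 1.9912*d + 0.5776)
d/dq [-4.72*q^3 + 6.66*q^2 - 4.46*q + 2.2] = -14.16*q^2 + 13.32*q - 4.46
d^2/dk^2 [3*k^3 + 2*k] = 18*k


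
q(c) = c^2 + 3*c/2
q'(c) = 2*c + 3/2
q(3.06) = 13.95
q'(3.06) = 7.62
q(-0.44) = -0.47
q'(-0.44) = 0.62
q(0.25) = 0.44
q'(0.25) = 2.00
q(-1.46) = -0.06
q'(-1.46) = -1.42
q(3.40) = 16.66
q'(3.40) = 8.30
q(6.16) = 47.19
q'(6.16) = 13.82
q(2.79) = 11.97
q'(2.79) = 7.08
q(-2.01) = 1.03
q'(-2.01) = -2.52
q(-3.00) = 4.50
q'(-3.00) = -4.50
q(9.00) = 94.50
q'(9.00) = 19.50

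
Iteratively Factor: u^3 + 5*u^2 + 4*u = (u + 4)*(u^2 + u) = u*(u + 4)*(u + 1)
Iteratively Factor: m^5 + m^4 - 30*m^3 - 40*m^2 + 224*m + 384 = (m + 3)*(m^4 - 2*m^3 - 24*m^2 + 32*m + 128) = (m + 2)*(m + 3)*(m^3 - 4*m^2 - 16*m + 64) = (m - 4)*(m + 2)*(m + 3)*(m^2 - 16) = (m - 4)^2*(m + 2)*(m + 3)*(m + 4)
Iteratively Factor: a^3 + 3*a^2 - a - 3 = (a - 1)*(a^2 + 4*a + 3) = (a - 1)*(a + 1)*(a + 3)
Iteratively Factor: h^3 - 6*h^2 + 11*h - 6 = (h - 1)*(h^2 - 5*h + 6) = (h - 3)*(h - 1)*(h - 2)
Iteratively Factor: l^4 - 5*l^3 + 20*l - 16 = (l - 4)*(l^3 - l^2 - 4*l + 4) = (l - 4)*(l - 2)*(l^2 + l - 2) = (l - 4)*(l - 2)*(l + 2)*(l - 1)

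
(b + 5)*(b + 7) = b^2 + 12*b + 35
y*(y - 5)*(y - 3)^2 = y^4 - 11*y^3 + 39*y^2 - 45*y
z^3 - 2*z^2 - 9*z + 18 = (z - 3)*(z - 2)*(z + 3)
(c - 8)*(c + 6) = c^2 - 2*c - 48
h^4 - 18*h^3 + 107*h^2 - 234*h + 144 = (h - 8)*(h - 6)*(h - 3)*(h - 1)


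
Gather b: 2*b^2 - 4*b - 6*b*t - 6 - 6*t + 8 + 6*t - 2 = 2*b^2 + b*(-6*t - 4)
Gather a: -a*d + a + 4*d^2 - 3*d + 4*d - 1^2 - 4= a*(1 - d) + 4*d^2 + d - 5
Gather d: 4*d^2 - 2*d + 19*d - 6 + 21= 4*d^2 + 17*d + 15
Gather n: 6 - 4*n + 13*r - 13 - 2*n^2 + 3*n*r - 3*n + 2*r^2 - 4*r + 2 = -2*n^2 + n*(3*r - 7) + 2*r^2 + 9*r - 5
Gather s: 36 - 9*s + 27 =63 - 9*s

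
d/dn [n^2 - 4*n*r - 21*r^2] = 2*n - 4*r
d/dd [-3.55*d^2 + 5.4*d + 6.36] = 5.4 - 7.1*d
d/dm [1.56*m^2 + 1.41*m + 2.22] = 3.12*m + 1.41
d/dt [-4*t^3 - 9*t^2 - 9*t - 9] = -12*t^2 - 18*t - 9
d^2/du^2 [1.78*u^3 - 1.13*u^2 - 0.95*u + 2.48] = 10.68*u - 2.26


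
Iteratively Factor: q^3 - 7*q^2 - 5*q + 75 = (q - 5)*(q^2 - 2*q - 15) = (q - 5)*(q + 3)*(q - 5)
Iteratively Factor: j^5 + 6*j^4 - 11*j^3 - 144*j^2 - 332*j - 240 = (j + 3)*(j^4 + 3*j^3 - 20*j^2 - 84*j - 80) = (j + 3)*(j + 4)*(j^3 - j^2 - 16*j - 20) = (j - 5)*(j + 3)*(j + 4)*(j^2 + 4*j + 4) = (j - 5)*(j + 2)*(j + 3)*(j + 4)*(j + 2)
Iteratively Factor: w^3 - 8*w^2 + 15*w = (w - 5)*(w^2 - 3*w) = w*(w - 5)*(w - 3)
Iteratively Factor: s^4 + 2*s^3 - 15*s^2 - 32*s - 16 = (s + 1)*(s^3 + s^2 - 16*s - 16) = (s + 1)^2*(s^2 - 16) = (s + 1)^2*(s + 4)*(s - 4)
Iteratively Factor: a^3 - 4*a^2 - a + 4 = (a - 1)*(a^2 - 3*a - 4) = (a - 4)*(a - 1)*(a + 1)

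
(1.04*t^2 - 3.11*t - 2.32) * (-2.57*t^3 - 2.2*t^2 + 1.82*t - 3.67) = -2.6728*t^5 + 5.7047*t^4 + 14.6972*t^3 - 4.373*t^2 + 7.1913*t + 8.5144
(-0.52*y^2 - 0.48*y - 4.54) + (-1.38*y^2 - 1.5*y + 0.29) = -1.9*y^2 - 1.98*y - 4.25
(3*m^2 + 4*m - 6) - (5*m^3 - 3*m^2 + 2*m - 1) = -5*m^3 + 6*m^2 + 2*m - 5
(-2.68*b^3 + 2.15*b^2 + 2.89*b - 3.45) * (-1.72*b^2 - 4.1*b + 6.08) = 4.6096*b^5 + 7.29*b^4 - 30.0802*b^3 + 7.157*b^2 + 31.7162*b - 20.976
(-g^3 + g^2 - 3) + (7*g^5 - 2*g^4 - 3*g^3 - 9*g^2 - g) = 7*g^5 - 2*g^4 - 4*g^3 - 8*g^2 - g - 3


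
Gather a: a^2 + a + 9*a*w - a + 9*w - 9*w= a^2 + 9*a*w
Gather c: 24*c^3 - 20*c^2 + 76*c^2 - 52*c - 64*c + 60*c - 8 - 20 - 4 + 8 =24*c^3 + 56*c^2 - 56*c - 24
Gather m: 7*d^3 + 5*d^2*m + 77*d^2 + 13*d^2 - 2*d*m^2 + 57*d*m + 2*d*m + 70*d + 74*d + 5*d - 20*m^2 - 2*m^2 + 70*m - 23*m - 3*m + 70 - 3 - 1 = 7*d^3 + 90*d^2 + 149*d + m^2*(-2*d - 22) + m*(5*d^2 + 59*d + 44) + 66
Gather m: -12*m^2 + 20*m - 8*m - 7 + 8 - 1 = -12*m^2 + 12*m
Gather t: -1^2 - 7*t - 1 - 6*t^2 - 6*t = -6*t^2 - 13*t - 2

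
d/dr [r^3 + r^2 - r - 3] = 3*r^2 + 2*r - 1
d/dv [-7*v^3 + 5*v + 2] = 5 - 21*v^2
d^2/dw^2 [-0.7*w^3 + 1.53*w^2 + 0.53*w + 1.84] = 3.06 - 4.2*w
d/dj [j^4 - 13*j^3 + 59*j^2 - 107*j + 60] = 4*j^3 - 39*j^2 + 118*j - 107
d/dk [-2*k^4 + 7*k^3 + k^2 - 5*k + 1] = -8*k^3 + 21*k^2 + 2*k - 5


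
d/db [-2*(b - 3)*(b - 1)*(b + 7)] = -6*b^2 - 12*b + 50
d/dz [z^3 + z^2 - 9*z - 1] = 3*z^2 + 2*z - 9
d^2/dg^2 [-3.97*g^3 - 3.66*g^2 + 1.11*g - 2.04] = -23.82*g - 7.32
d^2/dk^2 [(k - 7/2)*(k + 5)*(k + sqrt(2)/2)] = 6*k + sqrt(2) + 3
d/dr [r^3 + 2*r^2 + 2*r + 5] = 3*r^2 + 4*r + 2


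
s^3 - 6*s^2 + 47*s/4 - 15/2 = (s - 5/2)*(s - 2)*(s - 3/2)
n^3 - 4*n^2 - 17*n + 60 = (n - 5)*(n - 3)*(n + 4)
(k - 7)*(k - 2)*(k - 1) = k^3 - 10*k^2 + 23*k - 14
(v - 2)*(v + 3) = v^2 + v - 6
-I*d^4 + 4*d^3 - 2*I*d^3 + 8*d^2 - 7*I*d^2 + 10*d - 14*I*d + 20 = (d + 2)*(d - 2*I)*(d + 5*I)*(-I*d + 1)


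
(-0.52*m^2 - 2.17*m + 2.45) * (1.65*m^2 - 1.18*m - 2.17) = -0.858*m^4 - 2.9669*m^3 + 7.7315*m^2 + 1.8179*m - 5.3165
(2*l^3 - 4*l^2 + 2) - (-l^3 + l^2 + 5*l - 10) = 3*l^3 - 5*l^2 - 5*l + 12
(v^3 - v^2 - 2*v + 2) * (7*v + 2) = 7*v^4 - 5*v^3 - 16*v^2 + 10*v + 4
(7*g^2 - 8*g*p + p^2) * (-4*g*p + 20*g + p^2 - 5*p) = -28*g^3*p + 140*g^3 + 39*g^2*p^2 - 195*g^2*p - 12*g*p^3 + 60*g*p^2 + p^4 - 5*p^3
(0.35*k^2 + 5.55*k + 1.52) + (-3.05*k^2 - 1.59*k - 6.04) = -2.7*k^2 + 3.96*k - 4.52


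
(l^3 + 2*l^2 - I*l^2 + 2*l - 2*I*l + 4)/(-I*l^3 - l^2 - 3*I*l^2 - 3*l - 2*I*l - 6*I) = I*(l + 2)/(l + 3)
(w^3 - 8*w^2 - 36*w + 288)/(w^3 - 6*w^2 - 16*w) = (w^2 - 36)/(w*(w + 2))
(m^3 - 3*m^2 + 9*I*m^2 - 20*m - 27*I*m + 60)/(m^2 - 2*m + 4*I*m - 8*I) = (m^2 + m*(-3 + 5*I) - 15*I)/(m - 2)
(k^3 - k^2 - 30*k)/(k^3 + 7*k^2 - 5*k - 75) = k*(k - 6)/(k^2 + 2*k - 15)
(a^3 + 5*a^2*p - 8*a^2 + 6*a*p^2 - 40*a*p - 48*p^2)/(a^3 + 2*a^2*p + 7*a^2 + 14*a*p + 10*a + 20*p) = (a^2 + 3*a*p - 8*a - 24*p)/(a^2 + 7*a + 10)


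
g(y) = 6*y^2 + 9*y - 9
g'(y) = 12*y + 9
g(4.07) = 127.02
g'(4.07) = 57.84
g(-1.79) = -5.89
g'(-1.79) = -12.48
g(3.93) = 119.04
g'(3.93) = 56.16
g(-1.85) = -5.12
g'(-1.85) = -13.20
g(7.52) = 397.98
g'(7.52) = 99.24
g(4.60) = 159.36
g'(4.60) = 64.20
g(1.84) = 27.87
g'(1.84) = 31.08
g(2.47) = 49.84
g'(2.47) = 38.64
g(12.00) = 963.00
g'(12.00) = 153.00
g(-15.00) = 1206.00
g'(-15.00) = -171.00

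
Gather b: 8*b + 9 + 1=8*b + 10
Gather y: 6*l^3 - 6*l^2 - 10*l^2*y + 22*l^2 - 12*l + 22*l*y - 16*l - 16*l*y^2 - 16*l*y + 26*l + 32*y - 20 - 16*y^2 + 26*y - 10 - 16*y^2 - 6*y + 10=6*l^3 + 16*l^2 - 2*l + y^2*(-16*l - 32) + y*(-10*l^2 + 6*l + 52) - 20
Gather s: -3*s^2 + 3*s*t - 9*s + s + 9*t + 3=-3*s^2 + s*(3*t - 8) + 9*t + 3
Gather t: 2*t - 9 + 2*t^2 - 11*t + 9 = 2*t^2 - 9*t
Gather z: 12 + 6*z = 6*z + 12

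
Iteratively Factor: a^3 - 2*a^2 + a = (a - 1)*(a^2 - a) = a*(a - 1)*(a - 1)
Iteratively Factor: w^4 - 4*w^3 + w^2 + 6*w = (w - 3)*(w^3 - w^2 - 2*w) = (w - 3)*(w + 1)*(w^2 - 2*w) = (w - 3)*(w - 2)*(w + 1)*(w)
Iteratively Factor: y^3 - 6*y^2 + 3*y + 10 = (y + 1)*(y^2 - 7*y + 10) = (y - 2)*(y + 1)*(y - 5)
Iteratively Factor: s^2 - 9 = (s + 3)*(s - 3)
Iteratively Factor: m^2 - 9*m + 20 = (m - 4)*(m - 5)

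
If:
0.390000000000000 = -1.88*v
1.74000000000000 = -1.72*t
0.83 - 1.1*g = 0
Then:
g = 0.75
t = -1.01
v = -0.21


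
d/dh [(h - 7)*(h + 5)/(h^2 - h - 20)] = (h^2 + 30*h + 5)/(h^4 - 2*h^3 - 39*h^2 + 40*h + 400)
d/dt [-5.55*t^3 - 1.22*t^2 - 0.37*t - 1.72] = -16.65*t^2 - 2.44*t - 0.37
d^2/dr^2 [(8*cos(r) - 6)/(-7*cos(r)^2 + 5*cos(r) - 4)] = 4*(-1764*(1 - cos(2*r))^2*cos(r) + 448*(1 - cos(2*r))^2 + 2455*cos(r) - 654*cos(2*r) - 819*cos(3*r) + 392*cos(5*r) - 1734)/(10*cos(r) - 7*cos(2*r) - 15)^3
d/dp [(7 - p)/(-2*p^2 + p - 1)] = (2*p^2 - p - (p - 7)*(4*p - 1) + 1)/(2*p^2 - p + 1)^2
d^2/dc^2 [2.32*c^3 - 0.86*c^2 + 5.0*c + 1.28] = 13.92*c - 1.72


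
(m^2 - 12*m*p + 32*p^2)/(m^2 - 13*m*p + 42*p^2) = (m^2 - 12*m*p + 32*p^2)/(m^2 - 13*m*p + 42*p^2)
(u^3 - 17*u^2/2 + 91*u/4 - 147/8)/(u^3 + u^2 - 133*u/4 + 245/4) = (4*u^2 - 20*u + 21)/(2*(2*u^2 + 9*u - 35))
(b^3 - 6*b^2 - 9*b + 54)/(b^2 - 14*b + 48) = (b^2 - 9)/(b - 8)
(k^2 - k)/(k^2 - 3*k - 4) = k*(1 - k)/(-k^2 + 3*k + 4)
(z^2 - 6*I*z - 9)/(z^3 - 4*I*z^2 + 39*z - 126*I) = (z - 3*I)/(z^2 - I*z + 42)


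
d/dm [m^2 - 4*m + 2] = 2*m - 4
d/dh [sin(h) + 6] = cos(h)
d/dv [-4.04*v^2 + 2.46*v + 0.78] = 2.46 - 8.08*v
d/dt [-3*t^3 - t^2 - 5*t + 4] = -9*t^2 - 2*t - 5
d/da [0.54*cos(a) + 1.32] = -0.54*sin(a)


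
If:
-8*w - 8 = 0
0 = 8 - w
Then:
No Solution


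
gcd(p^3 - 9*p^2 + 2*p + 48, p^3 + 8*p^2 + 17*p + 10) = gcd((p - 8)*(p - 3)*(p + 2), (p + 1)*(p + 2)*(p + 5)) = p + 2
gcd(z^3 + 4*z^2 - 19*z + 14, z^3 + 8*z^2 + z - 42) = z^2 + 5*z - 14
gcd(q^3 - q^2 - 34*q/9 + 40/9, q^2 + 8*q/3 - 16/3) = q - 4/3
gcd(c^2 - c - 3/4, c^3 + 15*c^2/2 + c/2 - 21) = c - 3/2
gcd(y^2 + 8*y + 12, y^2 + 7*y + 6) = y + 6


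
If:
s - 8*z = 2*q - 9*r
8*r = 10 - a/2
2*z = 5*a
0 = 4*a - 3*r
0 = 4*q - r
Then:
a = 60/67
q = 20/67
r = 80/67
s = 520/67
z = 150/67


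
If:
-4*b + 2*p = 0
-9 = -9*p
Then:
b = 1/2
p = 1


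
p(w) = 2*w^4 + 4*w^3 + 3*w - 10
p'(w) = 8*w^3 + 12*w^2 + 3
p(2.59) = 157.26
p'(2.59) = 222.49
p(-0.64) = -12.63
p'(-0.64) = 5.82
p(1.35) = 10.53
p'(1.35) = 44.55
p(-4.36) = 368.12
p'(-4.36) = -431.94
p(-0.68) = -12.87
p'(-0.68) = 6.03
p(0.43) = -8.32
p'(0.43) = 5.85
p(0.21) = -9.33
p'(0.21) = 3.60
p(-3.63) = 135.04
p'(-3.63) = -221.53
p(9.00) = 16055.00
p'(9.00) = 6807.00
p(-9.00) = 10169.00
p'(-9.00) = -4857.00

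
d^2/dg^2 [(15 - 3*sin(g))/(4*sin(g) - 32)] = 9*(sin(g)^2 + 8*sin(g) - 2)/(4*(sin(g) - 8)^3)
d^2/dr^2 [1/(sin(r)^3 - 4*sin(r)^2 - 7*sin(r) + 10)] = (-9*sin(r)^5 + 35*sin(r)^4 - 3*sin(r)^3 - 61*sin(r)^2 - 216*sin(r) - 178)/((sin(r) - 5)^3*(sin(r) - 1)^2*(sin(r) + 2)^3)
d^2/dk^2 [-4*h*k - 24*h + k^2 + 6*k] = 2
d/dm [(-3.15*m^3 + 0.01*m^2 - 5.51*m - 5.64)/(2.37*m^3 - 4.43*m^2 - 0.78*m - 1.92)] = (13.9308*m^4 + 31.0314*m^3 + 33.8273*m^2 - 50.0088*m + 6.18)/(5.6169*m^6 - 20.9982*m^5 + 15.9277*m^4 - 2.19*m^3 + 17.6196*m^2 + 2.9952*m + 3.6864)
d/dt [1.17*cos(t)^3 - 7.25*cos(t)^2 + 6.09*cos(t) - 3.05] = (-3.51*cos(t)^2 + 14.5*cos(t) - 6.09)*sin(t)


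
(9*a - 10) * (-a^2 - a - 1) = -9*a^3 + a^2 + a + 10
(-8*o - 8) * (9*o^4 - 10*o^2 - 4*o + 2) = -72*o^5 - 72*o^4 + 80*o^3 + 112*o^2 + 16*o - 16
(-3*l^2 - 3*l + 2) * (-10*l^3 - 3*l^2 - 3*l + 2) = 30*l^5 + 39*l^4 - 2*l^3 - 3*l^2 - 12*l + 4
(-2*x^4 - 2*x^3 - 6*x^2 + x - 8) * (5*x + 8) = -10*x^5 - 26*x^4 - 46*x^3 - 43*x^2 - 32*x - 64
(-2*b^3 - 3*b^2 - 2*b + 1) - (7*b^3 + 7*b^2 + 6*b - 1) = -9*b^3 - 10*b^2 - 8*b + 2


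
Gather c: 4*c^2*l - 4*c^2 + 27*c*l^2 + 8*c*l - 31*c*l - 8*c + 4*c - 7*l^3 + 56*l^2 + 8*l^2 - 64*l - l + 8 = c^2*(4*l - 4) + c*(27*l^2 - 23*l - 4) - 7*l^3 + 64*l^2 - 65*l + 8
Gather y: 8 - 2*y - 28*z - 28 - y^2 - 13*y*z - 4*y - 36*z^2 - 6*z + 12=-y^2 + y*(-13*z - 6) - 36*z^2 - 34*z - 8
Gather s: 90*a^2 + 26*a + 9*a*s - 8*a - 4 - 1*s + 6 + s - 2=90*a^2 + 9*a*s + 18*a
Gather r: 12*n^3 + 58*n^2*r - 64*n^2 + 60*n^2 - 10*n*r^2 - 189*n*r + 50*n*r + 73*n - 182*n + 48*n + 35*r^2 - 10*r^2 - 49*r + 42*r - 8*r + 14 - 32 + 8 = 12*n^3 - 4*n^2 - 61*n + r^2*(25 - 10*n) + r*(58*n^2 - 139*n - 15) - 10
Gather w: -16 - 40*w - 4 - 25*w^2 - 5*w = -25*w^2 - 45*w - 20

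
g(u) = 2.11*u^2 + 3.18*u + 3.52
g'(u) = 4.22*u + 3.18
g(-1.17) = 2.69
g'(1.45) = 9.30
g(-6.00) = 60.40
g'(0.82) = 6.64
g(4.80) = 67.40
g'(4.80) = 23.44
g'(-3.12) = -9.99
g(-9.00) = 145.81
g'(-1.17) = -1.76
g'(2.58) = 14.07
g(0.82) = 7.55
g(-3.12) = 14.14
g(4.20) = 54.10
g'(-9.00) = -34.80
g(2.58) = 25.77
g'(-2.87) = -8.93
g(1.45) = 12.57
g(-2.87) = 11.77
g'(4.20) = 20.90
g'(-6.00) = -22.14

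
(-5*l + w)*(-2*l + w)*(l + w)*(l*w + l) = 10*l^4*w + 10*l^4 + 3*l^3*w^2 + 3*l^3*w - 6*l^2*w^3 - 6*l^2*w^2 + l*w^4 + l*w^3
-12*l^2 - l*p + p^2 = (-4*l + p)*(3*l + p)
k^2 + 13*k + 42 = (k + 6)*(k + 7)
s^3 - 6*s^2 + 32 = (s - 4)^2*(s + 2)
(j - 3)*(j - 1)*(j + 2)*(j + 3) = j^4 + j^3 - 11*j^2 - 9*j + 18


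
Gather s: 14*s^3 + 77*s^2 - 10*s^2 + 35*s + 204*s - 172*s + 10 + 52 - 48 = 14*s^3 + 67*s^2 + 67*s + 14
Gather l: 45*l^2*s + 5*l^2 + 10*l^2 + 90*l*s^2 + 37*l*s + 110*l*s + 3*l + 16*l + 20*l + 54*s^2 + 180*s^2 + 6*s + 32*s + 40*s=l^2*(45*s + 15) + l*(90*s^2 + 147*s + 39) + 234*s^2 + 78*s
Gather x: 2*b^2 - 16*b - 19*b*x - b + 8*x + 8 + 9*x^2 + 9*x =2*b^2 - 17*b + 9*x^2 + x*(17 - 19*b) + 8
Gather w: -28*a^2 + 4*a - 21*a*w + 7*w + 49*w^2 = -28*a^2 + 4*a + 49*w^2 + w*(7 - 21*a)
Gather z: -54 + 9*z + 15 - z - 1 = 8*z - 40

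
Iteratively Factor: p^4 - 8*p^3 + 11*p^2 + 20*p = (p + 1)*(p^3 - 9*p^2 + 20*p) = (p - 5)*(p + 1)*(p^2 - 4*p) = (p - 5)*(p - 4)*(p + 1)*(p)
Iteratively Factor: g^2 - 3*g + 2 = (g - 2)*(g - 1)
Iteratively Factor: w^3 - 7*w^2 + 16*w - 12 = (w - 2)*(w^2 - 5*w + 6) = (w - 3)*(w - 2)*(w - 2)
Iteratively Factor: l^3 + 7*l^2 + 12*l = (l)*(l^2 + 7*l + 12) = l*(l + 3)*(l + 4)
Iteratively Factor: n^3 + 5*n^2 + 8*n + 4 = (n + 2)*(n^2 + 3*n + 2) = (n + 2)^2*(n + 1)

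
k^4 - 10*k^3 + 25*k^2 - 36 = (k - 6)*(k - 3)*(k - 2)*(k + 1)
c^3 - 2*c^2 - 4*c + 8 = (c - 2)^2*(c + 2)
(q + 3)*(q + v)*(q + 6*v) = q^3 + 7*q^2*v + 3*q^2 + 6*q*v^2 + 21*q*v + 18*v^2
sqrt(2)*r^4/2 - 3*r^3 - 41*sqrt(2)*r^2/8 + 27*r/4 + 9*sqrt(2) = (r - 3/2)*(r + 3/2)*(r - 4*sqrt(2))*(sqrt(2)*r/2 + 1)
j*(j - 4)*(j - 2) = j^3 - 6*j^2 + 8*j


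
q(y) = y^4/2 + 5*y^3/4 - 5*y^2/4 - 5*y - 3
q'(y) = 2*y^3 + 15*y^2/4 - 5*y/2 - 5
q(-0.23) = -1.93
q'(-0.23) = -4.25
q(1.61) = -5.71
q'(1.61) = 9.04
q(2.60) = 20.37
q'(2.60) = 49.00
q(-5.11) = 164.04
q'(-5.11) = -161.17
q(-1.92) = -0.06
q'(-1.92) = -0.53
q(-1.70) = -0.08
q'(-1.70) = 0.26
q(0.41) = -5.16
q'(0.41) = -5.26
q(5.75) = 711.12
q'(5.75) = 484.83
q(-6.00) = 360.00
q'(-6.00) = -287.00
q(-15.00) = 20884.50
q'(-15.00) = -5873.75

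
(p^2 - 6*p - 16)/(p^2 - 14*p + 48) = (p + 2)/(p - 6)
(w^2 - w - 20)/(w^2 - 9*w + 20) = (w + 4)/(w - 4)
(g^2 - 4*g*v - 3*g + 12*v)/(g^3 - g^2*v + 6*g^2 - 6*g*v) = (g^2 - 4*g*v - 3*g + 12*v)/(g*(g^2 - g*v + 6*g - 6*v))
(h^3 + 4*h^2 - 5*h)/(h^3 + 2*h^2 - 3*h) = (h + 5)/(h + 3)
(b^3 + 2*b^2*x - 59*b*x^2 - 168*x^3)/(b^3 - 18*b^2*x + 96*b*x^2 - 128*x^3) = (b^2 + 10*b*x + 21*x^2)/(b^2 - 10*b*x + 16*x^2)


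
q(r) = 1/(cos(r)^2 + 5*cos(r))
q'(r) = (2*sin(r)*cos(r) + 5*sin(r))/(cos(r)^2 + 5*cos(r))^2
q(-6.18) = 0.17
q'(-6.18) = 0.02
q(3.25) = -0.25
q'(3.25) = -0.02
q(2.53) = -0.29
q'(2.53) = 0.16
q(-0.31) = 0.18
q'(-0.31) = -0.07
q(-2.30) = -0.35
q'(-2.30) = -0.33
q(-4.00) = -0.35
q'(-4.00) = 0.35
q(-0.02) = 0.17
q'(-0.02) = -0.00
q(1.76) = -1.10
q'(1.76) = 5.54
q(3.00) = -0.25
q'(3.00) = 0.03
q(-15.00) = -0.31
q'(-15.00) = -0.22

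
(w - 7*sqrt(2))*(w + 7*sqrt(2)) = w^2 - 98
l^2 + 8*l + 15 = (l + 3)*(l + 5)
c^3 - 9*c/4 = c*(c - 3/2)*(c + 3/2)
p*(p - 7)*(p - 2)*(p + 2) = p^4 - 7*p^3 - 4*p^2 + 28*p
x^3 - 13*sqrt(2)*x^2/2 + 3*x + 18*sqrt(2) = (x - 6*sqrt(2))*(x - 3*sqrt(2)/2)*(x + sqrt(2))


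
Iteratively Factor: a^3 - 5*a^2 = (a)*(a^2 - 5*a) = a^2*(a - 5)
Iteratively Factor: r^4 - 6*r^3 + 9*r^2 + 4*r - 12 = (r - 3)*(r^3 - 3*r^2 + 4) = (r - 3)*(r - 2)*(r^2 - r - 2) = (r - 3)*(r - 2)^2*(r + 1)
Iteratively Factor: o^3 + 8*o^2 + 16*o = (o + 4)*(o^2 + 4*o) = (o + 4)^2*(o)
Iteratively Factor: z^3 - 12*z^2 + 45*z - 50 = (z - 5)*(z^2 - 7*z + 10) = (z - 5)*(z - 2)*(z - 5)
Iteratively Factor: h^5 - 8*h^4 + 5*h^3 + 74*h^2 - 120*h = (h)*(h^4 - 8*h^3 + 5*h^2 + 74*h - 120) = h*(h - 5)*(h^3 - 3*h^2 - 10*h + 24) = h*(h - 5)*(h - 4)*(h^2 + h - 6) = h*(h - 5)*(h - 4)*(h - 2)*(h + 3)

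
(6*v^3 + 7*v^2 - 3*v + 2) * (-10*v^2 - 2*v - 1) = -60*v^5 - 82*v^4 + 10*v^3 - 21*v^2 - v - 2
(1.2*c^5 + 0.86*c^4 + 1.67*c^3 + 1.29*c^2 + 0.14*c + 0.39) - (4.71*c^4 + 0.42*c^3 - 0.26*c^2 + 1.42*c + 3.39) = 1.2*c^5 - 3.85*c^4 + 1.25*c^3 + 1.55*c^2 - 1.28*c - 3.0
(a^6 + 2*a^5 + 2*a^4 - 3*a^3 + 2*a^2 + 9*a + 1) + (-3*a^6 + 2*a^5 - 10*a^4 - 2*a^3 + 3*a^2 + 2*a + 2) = -2*a^6 + 4*a^5 - 8*a^4 - 5*a^3 + 5*a^2 + 11*a + 3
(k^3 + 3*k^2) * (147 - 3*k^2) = -3*k^5 - 9*k^4 + 147*k^3 + 441*k^2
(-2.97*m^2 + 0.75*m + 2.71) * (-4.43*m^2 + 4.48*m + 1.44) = 13.1571*m^4 - 16.6281*m^3 - 12.9221*m^2 + 13.2208*m + 3.9024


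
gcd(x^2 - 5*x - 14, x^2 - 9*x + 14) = x - 7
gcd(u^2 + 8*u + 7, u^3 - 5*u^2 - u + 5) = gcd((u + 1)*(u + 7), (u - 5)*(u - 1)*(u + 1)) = u + 1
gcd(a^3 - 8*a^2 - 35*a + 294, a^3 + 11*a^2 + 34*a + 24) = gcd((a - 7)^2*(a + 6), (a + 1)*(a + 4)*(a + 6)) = a + 6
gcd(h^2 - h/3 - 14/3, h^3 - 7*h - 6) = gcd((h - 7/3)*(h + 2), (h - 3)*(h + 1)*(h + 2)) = h + 2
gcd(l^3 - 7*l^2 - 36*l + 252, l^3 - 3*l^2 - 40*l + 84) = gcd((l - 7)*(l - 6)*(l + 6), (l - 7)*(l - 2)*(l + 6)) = l^2 - l - 42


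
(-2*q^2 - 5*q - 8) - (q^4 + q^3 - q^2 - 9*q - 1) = -q^4 - q^3 - q^2 + 4*q - 7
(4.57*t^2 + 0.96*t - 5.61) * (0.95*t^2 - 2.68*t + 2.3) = 4.3415*t^4 - 11.3356*t^3 + 2.6087*t^2 + 17.2428*t - 12.903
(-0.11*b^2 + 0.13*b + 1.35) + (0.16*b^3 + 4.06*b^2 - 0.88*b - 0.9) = 0.16*b^3 + 3.95*b^2 - 0.75*b + 0.45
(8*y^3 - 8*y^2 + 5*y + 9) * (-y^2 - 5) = -8*y^5 + 8*y^4 - 45*y^3 + 31*y^2 - 25*y - 45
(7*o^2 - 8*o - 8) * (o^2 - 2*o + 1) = 7*o^4 - 22*o^3 + 15*o^2 + 8*o - 8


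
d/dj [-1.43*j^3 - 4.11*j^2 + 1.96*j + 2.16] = -4.29*j^2 - 8.22*j + 1.96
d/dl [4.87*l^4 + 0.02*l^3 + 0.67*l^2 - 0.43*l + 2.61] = 19.48*l^3 + 0.06*l^2 + 1.34*l - 0.43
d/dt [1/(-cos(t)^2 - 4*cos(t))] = -2*(cos(t) + 2)*sin(t)/((cos(t) + 4)^2*cos(t)^2)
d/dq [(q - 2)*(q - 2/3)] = 2*q - 8/3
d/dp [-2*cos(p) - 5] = 2*sin(p)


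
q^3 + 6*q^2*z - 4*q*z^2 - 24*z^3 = (q - 2*z)*(q + 2*z)*(q + 6*z)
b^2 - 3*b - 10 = (b - 5)*(b + 2)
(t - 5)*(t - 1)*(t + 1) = t^3 - 5*t^2 - t + 5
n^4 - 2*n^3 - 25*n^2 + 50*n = n*(n - 5)*(n - 2)*(n + 5)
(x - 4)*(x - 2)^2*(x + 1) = x^4 - 7*x^3 + 12*x^2 + 4*x - 16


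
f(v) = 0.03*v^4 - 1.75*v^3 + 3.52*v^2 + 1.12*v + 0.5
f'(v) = 0.12*v^3 - 5.25*v^2 + 7.04*v + 1.12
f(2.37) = 0.58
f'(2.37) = -10.09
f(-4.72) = 272.54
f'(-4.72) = -161.69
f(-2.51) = 48.73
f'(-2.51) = -51.52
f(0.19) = 0.83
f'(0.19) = 2.27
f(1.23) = 4.02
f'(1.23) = 2.06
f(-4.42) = 226.88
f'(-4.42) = -142.93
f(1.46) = 4.33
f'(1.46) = 0.58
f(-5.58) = 436.98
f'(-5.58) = -222.48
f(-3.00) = 78.50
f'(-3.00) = -70.49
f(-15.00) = 8200.70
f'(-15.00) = -1690.73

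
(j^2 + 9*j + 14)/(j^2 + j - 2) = (j + 7)/(j - 1)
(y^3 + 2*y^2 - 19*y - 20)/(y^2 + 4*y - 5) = (y^2 - 3*y - 4)/(y - 1)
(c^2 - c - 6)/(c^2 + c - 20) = (c^2 - c - 6)/(c^2 + c - 20)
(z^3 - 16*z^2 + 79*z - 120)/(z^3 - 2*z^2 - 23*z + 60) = (z^2 - 13*z + 40)/(z^2 + z - 20)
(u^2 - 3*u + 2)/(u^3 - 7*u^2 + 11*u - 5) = (u - 2)/(u^2 - 6*u + 5)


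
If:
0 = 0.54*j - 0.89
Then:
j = 1.65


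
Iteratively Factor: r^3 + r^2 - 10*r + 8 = (r + 4)*(r^2 - 3*r + 2) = (r - 2)*(r + 4)*(r - 1)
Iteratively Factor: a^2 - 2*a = (a - 2)*(a)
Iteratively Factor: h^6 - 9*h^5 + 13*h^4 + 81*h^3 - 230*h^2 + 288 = (h - 3)*(h^5 - 6*h^4 - 5*h^3 + 66*h^2 - 32*h - 96) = (h - 3)*(h - 2)*(h^4 - 4*h^3 - 13*h^2 + 40*h + 48) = (h - 3)*(h - 2)*(h + 3)*(h^3 - 7*h^2 + 8*h + 16) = (h - 4)*(h - 3)*(h - 2)*(h + 3)*(h^2 - 3*h - 4) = (h - 4)*(h - 3)*(h - 2)*(h + 1)*(h + 3)*(h - 4)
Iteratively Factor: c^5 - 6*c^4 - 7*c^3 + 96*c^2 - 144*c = (c - 4)*(c^4 - 2*c^3 - 15*c^2 + 36*c) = (c - 4)*(c - 3)*(c^3 + c^2 - 12*c) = c*(c - 4)*(c - 3)*(c^2 + c - 12) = c*(c - 4)*(c - 3)^2*(c + 4)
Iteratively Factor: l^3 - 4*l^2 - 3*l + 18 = (l - 3)*(l^2 - l - 6) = (l - 3)^2*(l + 2)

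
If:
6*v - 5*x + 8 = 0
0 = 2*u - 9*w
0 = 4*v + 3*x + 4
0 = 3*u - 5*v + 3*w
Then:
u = -30/19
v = -22/19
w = -20/57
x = 4/19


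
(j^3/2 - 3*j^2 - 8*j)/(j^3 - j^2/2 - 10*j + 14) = j*(j^2 - 6*j - 16)/(2*j^3 - j^2 - 20*j + 28)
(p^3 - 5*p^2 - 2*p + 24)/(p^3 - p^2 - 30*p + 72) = (p + 2)/(p + 6)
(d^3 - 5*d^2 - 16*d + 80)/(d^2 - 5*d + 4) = (d^2 - d - 20)/(d - 1)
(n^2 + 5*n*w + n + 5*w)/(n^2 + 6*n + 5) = (n + 5*w)/(n + 5)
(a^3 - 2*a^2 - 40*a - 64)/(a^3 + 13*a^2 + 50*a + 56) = (a - 8)/(a + 7)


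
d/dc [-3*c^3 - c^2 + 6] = c*(-9*c - 2)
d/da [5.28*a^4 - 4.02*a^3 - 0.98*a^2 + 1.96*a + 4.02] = 21.12*a^3 - 12.06*a^2 - 1.96*a + 1.96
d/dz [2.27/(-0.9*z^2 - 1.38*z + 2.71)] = (4.086*z + 3.1326)/(0.9*z^2 + 1.38*z - 2.71)^2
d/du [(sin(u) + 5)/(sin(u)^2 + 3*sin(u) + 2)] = (-10*sin(u) + cos(u)^2 - 14)*cos(u)/(sin(u)^2 + 3*sin(u) + 2)^2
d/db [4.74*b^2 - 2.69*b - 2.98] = 9.48*b - 2.69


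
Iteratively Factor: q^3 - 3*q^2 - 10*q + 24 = (q - 2)*(q^2 - q - 12) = (q - 4)*(q - 2)*(q + 3)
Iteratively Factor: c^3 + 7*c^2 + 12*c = (c + 4)*(c^2 + 3*c) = (c + 3)*(c + 4)*(c)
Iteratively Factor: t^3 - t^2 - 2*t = (t - 2)*(t^2 + t) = t*(t - 2)*(t + 1)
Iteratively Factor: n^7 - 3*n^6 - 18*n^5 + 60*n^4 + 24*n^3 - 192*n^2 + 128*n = (n + 4)*(n^6 - 7*n^5 + 10*n^4 + 20*n^3 - 56*n^2 + 32*n) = (n - 1)*(n + 4)*(n^5 - 6*n^4 + 4*n^3 + 24*n^2 - 32*n) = (n - 2)*(n - 1)*(n + 4)*(n^4 - 4*n^3 - 4*n^2 + 16*n) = n*(n - 2)*(n - 1)*(n + 4)*(n^3 - 4*n^2 - 4*n + 16) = n*(n - 2)^2*(n - 1)*(n + 4)*(n^2 - 2*n - 8) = n*(n - 4)*(n - 2)^2*(n - 1)*(n + 4)*(n + 2)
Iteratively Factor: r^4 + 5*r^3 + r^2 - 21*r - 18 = (r + 1)*(r^3 + 4*r^2 - 3*r - 18) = (r + 1)*(r + 3)*(r^2 + r - 6) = (r + 1)*(r + 3)^2*(r - 2)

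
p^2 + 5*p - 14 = (p - 2)*(p + 7)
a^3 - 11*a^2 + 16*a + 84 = (a - 7)*(a - 6)*(a + 2)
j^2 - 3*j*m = j*(j - 3*m)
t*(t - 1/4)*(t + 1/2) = t^3 + t^2/4 - t/8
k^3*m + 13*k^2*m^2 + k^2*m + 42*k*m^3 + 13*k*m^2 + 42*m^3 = (k + 6*m)*(k + 7*m)*(k*m + m)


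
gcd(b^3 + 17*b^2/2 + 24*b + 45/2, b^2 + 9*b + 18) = b + 3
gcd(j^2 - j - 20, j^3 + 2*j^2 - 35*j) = j - 5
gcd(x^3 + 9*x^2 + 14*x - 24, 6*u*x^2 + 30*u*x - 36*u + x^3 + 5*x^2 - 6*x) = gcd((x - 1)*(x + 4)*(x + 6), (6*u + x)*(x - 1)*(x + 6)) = x^2 + 5*x - 6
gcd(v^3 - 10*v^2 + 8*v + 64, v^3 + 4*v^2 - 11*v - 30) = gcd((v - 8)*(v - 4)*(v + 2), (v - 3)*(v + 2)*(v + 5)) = v + 2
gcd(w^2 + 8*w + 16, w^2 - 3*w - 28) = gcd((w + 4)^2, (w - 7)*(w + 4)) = w + 4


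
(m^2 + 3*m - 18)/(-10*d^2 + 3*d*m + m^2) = (m^2 + 3*m - 18)/(-10*d^2 + 3*d*m + m^2)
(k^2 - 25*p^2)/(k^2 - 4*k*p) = (k^2 - 25*p^2)/(k*(k - 4*p))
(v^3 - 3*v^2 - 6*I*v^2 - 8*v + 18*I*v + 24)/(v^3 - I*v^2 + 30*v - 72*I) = (v^2 - v*(3 + 2*I) + 6*I)/(v^2 + 3*I*v + 18)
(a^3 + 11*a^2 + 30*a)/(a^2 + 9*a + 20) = a*(a + 6)/(a + 4)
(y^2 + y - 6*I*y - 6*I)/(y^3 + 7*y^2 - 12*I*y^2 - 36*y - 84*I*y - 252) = (y + 1)/(y^2 + y*(7 - 6*I) - 42*I)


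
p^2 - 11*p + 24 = (p - 8)*(p - 3)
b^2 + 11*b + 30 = (b + 5)*(b + 6)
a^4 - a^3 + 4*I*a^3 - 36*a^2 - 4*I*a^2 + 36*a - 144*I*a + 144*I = (a - 6)*(a - 1)*(a + 6)*(a + 4*I)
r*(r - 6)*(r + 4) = r^3 - 2*r^2 - 24*r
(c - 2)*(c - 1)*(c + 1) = c^3 - 2*c^2 - c + 2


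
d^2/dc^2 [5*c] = 0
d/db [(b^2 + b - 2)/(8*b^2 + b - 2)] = 7*b*(4 - b)/(64*b^4 + 16*b^3 - 31*b^2 - 4*b + 4)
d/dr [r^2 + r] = 2*r + 1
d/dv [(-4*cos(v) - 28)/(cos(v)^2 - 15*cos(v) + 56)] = 4*(sin(v)^2 - 14*cos(v) + 160)*sin(v)/(cos(v)^2 - 15*cos(v) + 56)^2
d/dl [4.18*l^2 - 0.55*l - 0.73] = 8.36*l - 0.55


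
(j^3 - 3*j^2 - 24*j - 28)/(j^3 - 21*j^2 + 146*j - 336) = (j^2 + 4*j + 4)/(j^2 - 14*j + 48)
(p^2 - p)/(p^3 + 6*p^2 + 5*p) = (p - 1)/(p^2 + 6*p + 5)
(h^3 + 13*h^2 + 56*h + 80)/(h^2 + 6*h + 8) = (h^2 + 9*h + 20)/(h + 2)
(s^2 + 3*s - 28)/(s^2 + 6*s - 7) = (s - 4)/(s - 1)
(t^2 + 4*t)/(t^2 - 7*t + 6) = t*(t + 4)/(t^2 - 7*t + 6)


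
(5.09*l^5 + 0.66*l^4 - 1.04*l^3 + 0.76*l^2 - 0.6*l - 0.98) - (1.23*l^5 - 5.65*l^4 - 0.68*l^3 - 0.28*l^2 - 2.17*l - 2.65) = 3.86*l^5 + 6.31*l^4 - 0.36*l^3 + 1.04*l^2 + 1.57*l + 1.67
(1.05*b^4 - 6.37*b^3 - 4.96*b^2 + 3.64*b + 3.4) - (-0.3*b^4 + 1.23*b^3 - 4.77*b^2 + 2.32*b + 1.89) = 1.35*b^4 - 7.6*b^3 - 0.19*b^2 + 1.32*b + 1.51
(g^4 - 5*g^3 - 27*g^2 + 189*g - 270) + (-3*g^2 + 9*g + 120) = g^4 - 5*g^3 - 30*g^2 + 198*g - 150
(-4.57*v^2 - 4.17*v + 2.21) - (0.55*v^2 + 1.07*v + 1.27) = -5.12*v^2 - 5.24*v + 0.94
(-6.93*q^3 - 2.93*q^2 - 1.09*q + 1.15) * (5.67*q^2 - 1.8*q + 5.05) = -39.2931*q^5 - 4.1391*q^4 - 35.9028*q^3 - 6.314*q^2 - 7.5745*q + 5.8075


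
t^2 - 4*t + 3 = (t - 3)*(t - 1)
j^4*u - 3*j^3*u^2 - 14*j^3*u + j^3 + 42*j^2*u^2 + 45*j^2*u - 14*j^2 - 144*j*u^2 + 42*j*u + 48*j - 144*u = (j - 8)*(j - 6)*(j - 3*u)*(j*u + 1)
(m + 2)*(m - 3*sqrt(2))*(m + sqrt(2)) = m^3 - 2*sqrt(2)*m^2 + 2*m^2 - 6*m - 4*sqrt(2)*m - 12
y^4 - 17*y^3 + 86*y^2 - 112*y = y*(y - 8)*(y - 7)*(y - 2)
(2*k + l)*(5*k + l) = 10*k^2 + 7*k*l + l^2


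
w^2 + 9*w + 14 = (w + 2)*(w + 7)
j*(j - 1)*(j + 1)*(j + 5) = j^4 + 5*j^3 - j^2 - 5*j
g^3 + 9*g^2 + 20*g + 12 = (g + 1)*(g + 2)*(g + 6)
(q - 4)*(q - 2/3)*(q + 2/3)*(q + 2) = q^4 - 2*q^3 - 76*q^2/9 + 8*q/9 + 32/9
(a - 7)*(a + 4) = a^2 - 3*a - 28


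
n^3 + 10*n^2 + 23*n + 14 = (n + 1)*(n + 2)*(n + 7)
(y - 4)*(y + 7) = y^2 + 3*y - 28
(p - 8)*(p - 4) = p^2 - 12*p + 32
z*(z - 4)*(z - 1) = z^3 - 5*z^2 + 4*z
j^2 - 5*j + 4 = (j - 4)*(j - 1)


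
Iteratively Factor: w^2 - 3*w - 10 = (w + 2)*(w - 5)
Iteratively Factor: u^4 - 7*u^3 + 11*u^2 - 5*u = (u - 5)*(u^3 - 2*u^2 + u) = (u - 5)*(u - 1)*(u^2 - u) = u*(u - 5)*(u - 1)*(u - 1)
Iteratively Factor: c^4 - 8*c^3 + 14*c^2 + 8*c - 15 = (c - 3)*(c^3 - 5*c^2 - c + 5) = (c - 3)*(c - 1)*(c^2 - 4*c - 5) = (c - 3)*(c - 1)*(c + 1)*(c - 5)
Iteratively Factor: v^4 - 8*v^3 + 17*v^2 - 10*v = (v - 1)*(v^3 - 7*v^2 + 10*v) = (v - 5)*(v - 1)*(v^2 - 2*v) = v*(v - 5)*(v - 1)*(v - 2)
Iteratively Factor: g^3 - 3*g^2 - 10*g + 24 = (g + 3)*(g^2 - 6*g + 8) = (g - 2)*(g + 3)*(g - 4)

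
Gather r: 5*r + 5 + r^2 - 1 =r^2 + 5*r + 4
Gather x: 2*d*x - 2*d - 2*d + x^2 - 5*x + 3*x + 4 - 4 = -4*d + x^2 + x*(2*d - 2)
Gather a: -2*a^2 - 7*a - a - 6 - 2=-2*a^2 - 8*a - 8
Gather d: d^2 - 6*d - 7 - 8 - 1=d^2 - 6*d - 16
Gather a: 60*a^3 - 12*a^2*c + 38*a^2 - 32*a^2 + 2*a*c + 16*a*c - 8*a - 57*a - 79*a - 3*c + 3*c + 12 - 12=60*a^3 + a^2*(6 - 12*c) + a*(18*c - 144)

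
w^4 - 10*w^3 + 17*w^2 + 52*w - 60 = (w - 6)*(w - 5)*(w - 1)*(w + 2)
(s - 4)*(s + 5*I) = s^2 - 4*s + 5*I*s - 20*I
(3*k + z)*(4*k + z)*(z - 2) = 12*k^2*z - 24*k^2 + 7*k*z^2 - 14*k*z + z^3 - 2*z^2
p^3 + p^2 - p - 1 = (p - 1)*(p + 1)^2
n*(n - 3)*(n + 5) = n^3 + 2*n^2 - 15*n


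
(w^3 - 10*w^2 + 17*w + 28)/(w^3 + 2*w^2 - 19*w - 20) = (w - 7)/(w + 5)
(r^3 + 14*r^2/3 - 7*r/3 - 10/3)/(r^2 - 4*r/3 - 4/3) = (r^2 + 4*r - 5)/(r - 2)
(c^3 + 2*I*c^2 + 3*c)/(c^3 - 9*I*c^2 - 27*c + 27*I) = c*(c^2 + 2*I*c + 3)/(c^3 - 9*I*c^2 - 27*c + 27*I)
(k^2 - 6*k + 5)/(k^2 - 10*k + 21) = (k^2 - 6*k + 5)/(k^2 - 10*k + 21)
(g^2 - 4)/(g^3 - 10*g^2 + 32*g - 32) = (g + 2)/(g^2 - 8*g + 16)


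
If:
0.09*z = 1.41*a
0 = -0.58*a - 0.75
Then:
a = -1.29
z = -20.26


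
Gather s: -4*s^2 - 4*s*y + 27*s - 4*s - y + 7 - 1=-4*s^2 + s*(23 - 4*y) - y + 6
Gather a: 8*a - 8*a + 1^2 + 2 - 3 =0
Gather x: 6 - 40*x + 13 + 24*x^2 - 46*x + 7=24*x^2 - 86*x + 26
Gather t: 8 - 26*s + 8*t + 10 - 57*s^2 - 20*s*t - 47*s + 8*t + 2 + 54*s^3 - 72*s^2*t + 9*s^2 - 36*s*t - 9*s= 54*s^3 - 48*s^2 - 82*s + t*(-72*s^2 - 56*s + 16) + 20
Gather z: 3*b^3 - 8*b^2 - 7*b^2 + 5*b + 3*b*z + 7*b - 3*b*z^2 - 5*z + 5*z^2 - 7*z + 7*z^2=3*b^3 - 15*b^2 + 12*b + z^2*(12 - 3*b) + z*(3*b - 12)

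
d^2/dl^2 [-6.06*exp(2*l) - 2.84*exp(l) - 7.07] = (-24.24*exp(l) - 2.84)*exp(l)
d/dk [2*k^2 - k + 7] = 4*k - 1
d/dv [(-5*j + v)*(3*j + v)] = -2*j + 2*v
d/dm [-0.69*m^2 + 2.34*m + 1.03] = 2.34 - 1.38*m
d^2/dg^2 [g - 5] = 0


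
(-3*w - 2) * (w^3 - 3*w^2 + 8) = -3*w^4 + 7*w^3 + 6*w^2 - 24*w - 16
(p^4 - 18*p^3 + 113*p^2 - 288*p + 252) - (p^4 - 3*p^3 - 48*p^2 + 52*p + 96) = -15*p^3 + 161*p^2 - 340*p + 156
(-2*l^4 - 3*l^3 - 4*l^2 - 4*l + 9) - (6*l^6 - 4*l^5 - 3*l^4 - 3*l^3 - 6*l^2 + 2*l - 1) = -6*l^6 + 4*l^5 + l^4 + 2*l^2 - 6*l + 10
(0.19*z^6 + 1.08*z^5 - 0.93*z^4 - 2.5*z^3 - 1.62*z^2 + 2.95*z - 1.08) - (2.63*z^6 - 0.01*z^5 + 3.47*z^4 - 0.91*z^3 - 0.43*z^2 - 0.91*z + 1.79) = -2.44*z^6 + 1.09*z^5 - 4.4*z^4 - 1.59*z^3 - 1.19*z^2 + 3.86*z - 2.87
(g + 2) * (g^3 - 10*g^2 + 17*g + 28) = g^4 - 8*g^3 - 3*g^2 + 62*g + 56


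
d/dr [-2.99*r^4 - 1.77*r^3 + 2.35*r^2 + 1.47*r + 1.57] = -11.96*r^3 - 5.31*r^2 + 4.7*r + 1.47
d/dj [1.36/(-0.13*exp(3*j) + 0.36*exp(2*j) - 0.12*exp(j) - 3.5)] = (0.5304*exp(2*j) - 0.9792*exp(j) + 0.1632)*exp(j)/(0.13*exp(3*j) - 0.36*exp(2*j) + 0.12*exp(j) + 3.5)^2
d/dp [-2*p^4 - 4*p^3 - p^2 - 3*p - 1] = -8*p^3 - 12*p^2 - 2*p - 3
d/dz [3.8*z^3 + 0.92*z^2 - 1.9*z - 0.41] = 11.4*z^2 + 1.84*z - 1.9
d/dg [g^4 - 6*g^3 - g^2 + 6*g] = 4*g^3 - 18*g^2 - 2*g + 6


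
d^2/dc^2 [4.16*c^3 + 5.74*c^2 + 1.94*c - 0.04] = 24.96*c + 11.48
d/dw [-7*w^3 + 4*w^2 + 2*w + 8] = -21*w^2 + 8*w + 2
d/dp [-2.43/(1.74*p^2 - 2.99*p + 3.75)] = (8.4564*p - 7.2657)/(1.74*p^2 - 2.99*p + 3.75)^2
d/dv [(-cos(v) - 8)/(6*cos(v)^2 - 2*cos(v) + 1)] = (-6*cos(v)^2 - 96*cos(v) + 17)*sin(v)/(6*sin(v)^2 + 2*cos(v) - 7)^2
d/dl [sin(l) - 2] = cos(l)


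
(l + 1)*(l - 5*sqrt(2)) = l^2 - 5*sqrt(2)*l + l - 5*sqrt(2)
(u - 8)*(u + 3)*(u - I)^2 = u^4 - 5*u^3 - 2*I*u^3 - 25*u^2 + 10*I*u^2 + 5*u + 48*I*u + 24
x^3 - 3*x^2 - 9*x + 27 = (x - 3)^2*(x + 3)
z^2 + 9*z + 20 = (z + 4)*(z + 5)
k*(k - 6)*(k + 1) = k^3 - 5*k^2 - 6*k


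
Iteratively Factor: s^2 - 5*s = (s)*(s - 5)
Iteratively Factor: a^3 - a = (a)*(a^2 - 1) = a*(a + 1)*(a - 1)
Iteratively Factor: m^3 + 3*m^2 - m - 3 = (m - 1)*(m^2 + 4*m + 3) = (m - 1)*(m + 3)*(m + 1)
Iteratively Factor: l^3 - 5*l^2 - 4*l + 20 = (l - 5)*(l^2 - 4) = (l - 5)*(l + 2)*(l - 2)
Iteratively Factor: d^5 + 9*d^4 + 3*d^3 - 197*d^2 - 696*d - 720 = (d - 5)*(d^4 + 14*d^3 + 73*d^2 + 168*d + 144) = (d - 5)*(d + 3)*(d^3 + 11*d^2 + 40*d + 48) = (d - 5)*(d + 3)^2*(d^2 + 8*d + 16) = (d - 5)*(d + 3)^2*(d + 4)*(d + 4)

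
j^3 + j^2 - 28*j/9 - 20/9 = (j - 5/3)*(j + 2/3)*(j + 2)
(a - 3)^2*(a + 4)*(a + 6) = a^4 + 4*a^3 - 27*a^2 - 54*a + 216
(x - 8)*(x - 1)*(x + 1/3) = x^3 - 26*x^2/3 + 5*x + 8/3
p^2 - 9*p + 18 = (p - 6)*(p - 3)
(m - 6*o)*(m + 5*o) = m^2 - m*o - 30*o^2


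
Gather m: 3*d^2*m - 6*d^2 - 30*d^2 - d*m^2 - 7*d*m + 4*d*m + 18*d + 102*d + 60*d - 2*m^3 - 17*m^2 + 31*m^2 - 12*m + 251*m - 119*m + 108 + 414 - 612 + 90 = -36*d^2 + 180*d - 2*m^3 + m^2*(14 - d) + m*(3*d^2 - 3*d + 120)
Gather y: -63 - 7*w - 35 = -7*w - 98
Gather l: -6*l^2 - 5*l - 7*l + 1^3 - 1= -6*l^2 - 12*l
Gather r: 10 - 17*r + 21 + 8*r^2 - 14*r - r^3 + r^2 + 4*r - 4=-r^3 + 9*r^2 - 27*r + 27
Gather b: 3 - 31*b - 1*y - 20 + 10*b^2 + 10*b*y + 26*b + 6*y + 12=10*b^2 + b*(10*y - 5) + 5*y - 5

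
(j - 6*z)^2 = j^2 - 12*j*z + 36*z^2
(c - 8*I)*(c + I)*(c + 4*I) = c^3 - 3*I*c^2 + 36*c + 32*I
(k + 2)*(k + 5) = k^2 + 7*k + 10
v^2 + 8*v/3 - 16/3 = (v - 4/3)*(v + 4)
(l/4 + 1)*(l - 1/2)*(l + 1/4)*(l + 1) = l^4/4 + 19*l^3/16 + 21*l^2/32 - 13*l/32 - 1/8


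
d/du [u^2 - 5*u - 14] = 2*u - 5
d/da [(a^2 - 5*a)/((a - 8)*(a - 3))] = 6*(-a^2 + 8*a - 20)/(a^4 - 22*a^3 + 169*a^2 - 528*a + 576)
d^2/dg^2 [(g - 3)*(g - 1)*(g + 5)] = 6*g + 2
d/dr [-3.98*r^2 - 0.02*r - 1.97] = -7.96*r - 0.02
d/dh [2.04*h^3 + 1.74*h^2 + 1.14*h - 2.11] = 6.12*h^2 + 3.48*h + 1.14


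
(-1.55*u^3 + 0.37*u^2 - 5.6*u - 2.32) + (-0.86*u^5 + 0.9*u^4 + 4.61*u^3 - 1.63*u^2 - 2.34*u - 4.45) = -0.86*u^5 + 0.9*u^4 + 3.06*u^3 - 1.26*u^2 - 7.94*u - 6.77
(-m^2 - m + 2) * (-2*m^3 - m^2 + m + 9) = 2*m^5 + 3*m^4 - 4*m^3 - 12*m^2 - 7*m + 18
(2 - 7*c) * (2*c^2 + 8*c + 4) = -14*c^3 - 52*c^2 - 12*c + 8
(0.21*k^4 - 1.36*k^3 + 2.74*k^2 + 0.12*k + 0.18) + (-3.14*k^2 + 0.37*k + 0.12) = 0.21*k^4 - 1.36*k^3 - 0.4*k^2 + 0.49*k + 0.3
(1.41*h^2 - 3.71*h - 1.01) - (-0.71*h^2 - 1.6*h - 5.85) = 2.12*h^2 - 2.11*h + 4.84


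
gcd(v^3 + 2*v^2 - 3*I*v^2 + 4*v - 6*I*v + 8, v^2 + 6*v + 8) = v + 2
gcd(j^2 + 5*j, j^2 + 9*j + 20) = j + 5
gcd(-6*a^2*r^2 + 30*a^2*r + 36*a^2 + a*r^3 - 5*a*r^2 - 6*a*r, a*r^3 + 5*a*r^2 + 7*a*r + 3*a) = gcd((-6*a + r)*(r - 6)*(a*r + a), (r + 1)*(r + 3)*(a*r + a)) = a*r + a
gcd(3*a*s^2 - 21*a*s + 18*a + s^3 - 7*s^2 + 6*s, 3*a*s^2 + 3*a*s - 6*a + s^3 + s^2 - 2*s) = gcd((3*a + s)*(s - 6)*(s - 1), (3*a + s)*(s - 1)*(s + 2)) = 3*a*s - 3*a + s^2 - s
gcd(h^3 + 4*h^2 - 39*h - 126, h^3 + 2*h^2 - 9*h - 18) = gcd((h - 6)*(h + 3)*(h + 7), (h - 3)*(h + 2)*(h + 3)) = h + 3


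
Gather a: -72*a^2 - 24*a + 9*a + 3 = -72*a^2 - 15*a + 3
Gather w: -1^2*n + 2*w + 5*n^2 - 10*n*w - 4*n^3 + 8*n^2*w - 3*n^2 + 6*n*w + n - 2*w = -4*n^3 + 2*n^2 + w*(8*n^2 - 4*n)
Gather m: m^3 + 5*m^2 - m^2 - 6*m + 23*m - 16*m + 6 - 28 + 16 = m^3 + 4*m^2 + m - 6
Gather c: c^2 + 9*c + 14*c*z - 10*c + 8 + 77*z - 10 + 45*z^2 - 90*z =c^2 + c*(14*z - 1) + 45*z^2 - 13*z - 2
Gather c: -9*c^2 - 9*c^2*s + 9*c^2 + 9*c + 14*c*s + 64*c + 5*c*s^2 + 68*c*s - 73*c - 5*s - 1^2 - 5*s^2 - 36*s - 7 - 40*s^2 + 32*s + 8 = -9*c^2*s + c*(5*s^2 + 82*s) - 45*s^2 - 9*s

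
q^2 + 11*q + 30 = (q + 5)*(q + 6)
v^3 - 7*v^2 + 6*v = v*(v - 6)*(v - 1)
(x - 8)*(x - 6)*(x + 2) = x^3 - 12*x^2 + 20*x + 96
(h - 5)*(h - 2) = h^2 - 7*h + 10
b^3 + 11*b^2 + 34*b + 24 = (b + 1)*(b + 4)*(b + 6)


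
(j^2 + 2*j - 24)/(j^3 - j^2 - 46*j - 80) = (-j^2 - 2*j + 24)/(-j^3 + j^2 + 46*j + 80)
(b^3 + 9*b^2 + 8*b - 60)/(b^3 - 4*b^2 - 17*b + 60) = (b^3 + 9*b^2 + 8*b - 60)/(b^3 - 4*b^2 - 17*b + 60)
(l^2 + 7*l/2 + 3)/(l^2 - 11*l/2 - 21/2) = (l + 2)/(l - 7)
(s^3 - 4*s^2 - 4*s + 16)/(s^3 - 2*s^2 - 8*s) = (s - 2)/s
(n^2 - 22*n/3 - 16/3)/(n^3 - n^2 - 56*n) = (n + 2/3)/(n*(n + 7))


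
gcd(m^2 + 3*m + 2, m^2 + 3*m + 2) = m^2 + 3*m + 2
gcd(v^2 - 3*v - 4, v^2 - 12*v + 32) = v - 4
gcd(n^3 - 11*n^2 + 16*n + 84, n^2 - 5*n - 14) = n^2 - 5*n - 14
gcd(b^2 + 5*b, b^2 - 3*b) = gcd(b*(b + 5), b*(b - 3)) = b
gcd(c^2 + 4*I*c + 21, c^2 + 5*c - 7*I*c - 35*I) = 1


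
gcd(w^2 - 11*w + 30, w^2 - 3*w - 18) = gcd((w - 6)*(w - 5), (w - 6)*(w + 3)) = w - 6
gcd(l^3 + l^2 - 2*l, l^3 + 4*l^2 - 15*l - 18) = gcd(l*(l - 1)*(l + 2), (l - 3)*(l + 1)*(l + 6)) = 1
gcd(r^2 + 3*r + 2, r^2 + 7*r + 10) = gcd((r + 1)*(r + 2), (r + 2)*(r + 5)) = r + 2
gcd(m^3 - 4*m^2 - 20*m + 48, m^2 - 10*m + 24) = m - 6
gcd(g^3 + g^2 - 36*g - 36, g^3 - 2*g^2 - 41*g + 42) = g + 6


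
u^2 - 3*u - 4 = (u - 4)*(u + 1)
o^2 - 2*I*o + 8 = (o - 4*I)*(o + 2*I)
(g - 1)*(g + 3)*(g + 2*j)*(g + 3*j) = g^4 + 5*g^3*j + 2*g^3 + 6*g^2*j^2 + 10*g^2*j - 3*g^2 + 12*g*j^2 - 15*g*j - 18*j^2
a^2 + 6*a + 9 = (a + 3)^2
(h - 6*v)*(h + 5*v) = h^2 - h*v - 30*v^2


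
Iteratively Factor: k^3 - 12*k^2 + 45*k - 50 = (k - 5)*(k^2 - 7*k + 10) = (k - 5)^2*(k - 2)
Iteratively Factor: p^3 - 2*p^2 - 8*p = (p - 4)*(p^2 + 2*p) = p*(p - 4)*(p + 2)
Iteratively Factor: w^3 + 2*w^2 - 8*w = (w - 2)*(w^2 + 4*w) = w*(w - 2)*(w + 4)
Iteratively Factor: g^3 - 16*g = (g)*(g^2 - 16) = g*(g - 4)*(g + 4)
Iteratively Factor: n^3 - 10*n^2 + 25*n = (n - 5)*(n^2 - 5*n) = (n - 5)^2*(n)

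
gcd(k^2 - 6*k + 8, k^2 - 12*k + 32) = k - 4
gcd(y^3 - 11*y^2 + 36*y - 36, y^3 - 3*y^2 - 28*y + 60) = y^2 - 8*y + 12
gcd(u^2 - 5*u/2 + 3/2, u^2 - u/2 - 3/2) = u - 3/2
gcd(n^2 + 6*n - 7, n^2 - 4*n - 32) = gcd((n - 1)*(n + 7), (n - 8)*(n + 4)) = 1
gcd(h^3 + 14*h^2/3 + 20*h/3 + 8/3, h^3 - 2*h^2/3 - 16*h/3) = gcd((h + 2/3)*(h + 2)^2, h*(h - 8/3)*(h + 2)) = h + 2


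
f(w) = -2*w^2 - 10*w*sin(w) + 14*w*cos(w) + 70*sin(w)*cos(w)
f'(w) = -14*w*sin(w) - 10*w*cos(w) - 4*w - 70*sin(w)^2 - 10*sin(w) + 70*cos(w)^2 + 14*cos(w)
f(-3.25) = 20.10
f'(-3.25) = 38.98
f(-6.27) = -164.65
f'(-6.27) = 172.77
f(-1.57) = -20.70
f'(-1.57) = -75.68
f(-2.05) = 15.28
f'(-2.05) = -64.54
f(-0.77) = -49.27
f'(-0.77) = 20.27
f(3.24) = -56.11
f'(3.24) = 79.44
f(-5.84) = -89.91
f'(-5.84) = 163.79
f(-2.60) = 35.19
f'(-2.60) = -4.69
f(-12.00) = -333.68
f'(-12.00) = 275.55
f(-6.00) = -117.11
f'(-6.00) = 174.80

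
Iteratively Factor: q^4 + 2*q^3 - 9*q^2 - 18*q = (q - 3)*(q^3 + 5*q^2 + 6*q) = q*(q - 3)*(q^2 + 5*q + 6) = q*(q - 3)*(q + 3)*(q + 2)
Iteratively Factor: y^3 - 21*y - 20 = (y + 4)*(y^2 - 4*y - 5) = (y + 1)*(y + 4)*(y - 5)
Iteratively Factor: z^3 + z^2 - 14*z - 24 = (z + 2)*(z^2 - z - 12) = (z + 2)*(z + 3)*(z - 4)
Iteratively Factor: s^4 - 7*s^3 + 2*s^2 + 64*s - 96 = (s - 4)*(s^3 - 3*s^2 - 10*s + 24) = (s - 4)^2*(s^2 + s - 6) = (s - 4)^2*(s + 3)*(s - 2)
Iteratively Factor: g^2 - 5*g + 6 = (g - 3)*(g - 2)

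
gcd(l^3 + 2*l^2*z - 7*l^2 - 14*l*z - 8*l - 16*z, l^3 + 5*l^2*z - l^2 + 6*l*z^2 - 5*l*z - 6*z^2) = l + 2*z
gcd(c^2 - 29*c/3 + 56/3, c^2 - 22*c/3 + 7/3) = c - 7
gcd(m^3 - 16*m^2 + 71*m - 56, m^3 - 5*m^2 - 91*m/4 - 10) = m - 8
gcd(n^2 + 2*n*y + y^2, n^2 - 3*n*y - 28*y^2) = 1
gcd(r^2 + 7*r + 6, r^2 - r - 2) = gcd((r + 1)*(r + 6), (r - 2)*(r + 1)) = r + 1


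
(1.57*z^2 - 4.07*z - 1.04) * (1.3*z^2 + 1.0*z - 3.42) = 2.041*z^4 - 3.721*z^3 - 10.7914*z^2 + 12.8794*z + 3.5568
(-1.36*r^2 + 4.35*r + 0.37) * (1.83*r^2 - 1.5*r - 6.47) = -2.4888*r^4 + 10.0005*r^3 + 2.9513*r^2 - 28.6995*r - 2.3939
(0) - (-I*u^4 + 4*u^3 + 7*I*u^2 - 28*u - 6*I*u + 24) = I*u^4 - 4*u^3 - 7*I*u^2 + 28*u + 6*I*u - 24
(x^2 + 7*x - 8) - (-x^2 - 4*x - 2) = 2*x^2 + 11*x - 6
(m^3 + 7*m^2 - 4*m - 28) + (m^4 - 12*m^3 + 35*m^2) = m^4 - 11*m^3 + 42*m^2 - 4*m - 28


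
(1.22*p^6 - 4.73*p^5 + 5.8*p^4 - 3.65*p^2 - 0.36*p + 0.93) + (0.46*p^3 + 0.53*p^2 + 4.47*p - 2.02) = 1.22*p^6 - 4.73*p^5 + 5.8*p^4 + 0.46*p^3 - 3.12*p^2 + 4.11*p - 1.09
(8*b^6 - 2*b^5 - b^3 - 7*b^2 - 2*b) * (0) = 0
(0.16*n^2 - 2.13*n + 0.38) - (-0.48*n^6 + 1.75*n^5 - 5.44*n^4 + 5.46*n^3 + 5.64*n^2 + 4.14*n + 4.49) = 0.48*n^6 - 1.75*n^5 + 5.44*n^4 - 5.46*n^3 - 5.48*n^2 - 6.27*n - 4.11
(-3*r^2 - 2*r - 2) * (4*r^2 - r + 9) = -12*r^4 - 5*r^3 - 33*r^2 - 16*r - 18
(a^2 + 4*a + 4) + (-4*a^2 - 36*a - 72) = -3*a^2 - 32*a - 68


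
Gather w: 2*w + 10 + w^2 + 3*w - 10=w^2 + 5*w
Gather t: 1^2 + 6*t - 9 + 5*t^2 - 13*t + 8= 5*t^2 - 7*t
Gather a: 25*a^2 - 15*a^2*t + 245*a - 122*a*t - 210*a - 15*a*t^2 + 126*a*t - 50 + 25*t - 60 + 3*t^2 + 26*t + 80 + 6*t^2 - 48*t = a^2*(25 - 15*t) + a*(-15*t^2 + 4*t + 35) + 9*t^2 + 3*t - 30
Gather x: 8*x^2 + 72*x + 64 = 8*x^2 + 72*x + 64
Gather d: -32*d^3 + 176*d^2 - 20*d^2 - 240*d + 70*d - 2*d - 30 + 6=-32*d^3 + 156*d^2 - 172*d - 24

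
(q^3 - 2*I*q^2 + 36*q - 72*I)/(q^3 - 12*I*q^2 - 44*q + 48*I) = (q + 6*I)/(q - 4*I)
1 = 1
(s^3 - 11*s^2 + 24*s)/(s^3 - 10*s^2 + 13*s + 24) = s/(s + 1)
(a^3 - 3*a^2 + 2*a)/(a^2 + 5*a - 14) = a*(a - 1)/(a + 7)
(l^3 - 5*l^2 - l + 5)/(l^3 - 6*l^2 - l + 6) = (l - 5)/(l - 6)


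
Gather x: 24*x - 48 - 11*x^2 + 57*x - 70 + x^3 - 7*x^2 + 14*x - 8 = x^3 - 18*x^2 + 95*x - 126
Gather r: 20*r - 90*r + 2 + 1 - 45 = -70*r - 42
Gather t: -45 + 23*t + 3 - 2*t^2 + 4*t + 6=-2*t^2 + 27*t - 36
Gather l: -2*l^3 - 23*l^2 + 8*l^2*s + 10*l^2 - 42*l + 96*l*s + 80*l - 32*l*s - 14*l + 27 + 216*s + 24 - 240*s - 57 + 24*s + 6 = -2*l^3 + l^2*(8*s - 13) + l*(64*s + 24)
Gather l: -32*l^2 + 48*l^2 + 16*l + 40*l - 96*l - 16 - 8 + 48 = 16*l^2 - 40*l + 24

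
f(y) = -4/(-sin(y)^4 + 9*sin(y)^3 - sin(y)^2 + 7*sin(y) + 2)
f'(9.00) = -1.35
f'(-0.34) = 65.07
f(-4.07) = -0.36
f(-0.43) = 2.25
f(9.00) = -0.75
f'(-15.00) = -2.00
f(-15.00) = 0.71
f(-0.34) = 5.05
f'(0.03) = 5.70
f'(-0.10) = 18.09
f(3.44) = 10.51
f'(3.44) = -264.55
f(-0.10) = -3.12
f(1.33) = -0.26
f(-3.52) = -0.82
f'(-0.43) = 14.80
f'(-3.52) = -1.52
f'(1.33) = 0.11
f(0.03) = -1.81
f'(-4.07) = -0.40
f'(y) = -4*(4*sin(y)^3*cos(y) - 27*sin(y)^2*cos(y) + 2*sin(y)*cos(y) - 7*cos(y))/(-sin(y)^4 + 9*sin(y)^3 - sin(y)^2 + 7*sin(y) + 2)^2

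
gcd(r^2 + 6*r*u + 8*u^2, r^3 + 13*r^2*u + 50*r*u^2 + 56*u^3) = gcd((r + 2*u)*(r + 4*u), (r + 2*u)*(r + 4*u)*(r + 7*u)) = r^2 + 6*r*u + 8*u^2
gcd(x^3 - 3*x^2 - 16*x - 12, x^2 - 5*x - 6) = x^2 - 5*x - 6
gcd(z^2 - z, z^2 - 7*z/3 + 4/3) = z - 1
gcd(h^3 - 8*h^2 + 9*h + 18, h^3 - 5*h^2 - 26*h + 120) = h - 6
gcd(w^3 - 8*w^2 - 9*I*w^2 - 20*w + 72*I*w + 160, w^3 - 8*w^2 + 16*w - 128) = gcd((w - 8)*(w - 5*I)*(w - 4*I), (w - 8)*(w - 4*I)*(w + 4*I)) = w^2 + w*(-8 - 4*I) + 32*I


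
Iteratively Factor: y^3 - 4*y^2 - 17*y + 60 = (y - 5)*(y^2 + y - 12) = (y - 5)*(y + 4)*(y - 3)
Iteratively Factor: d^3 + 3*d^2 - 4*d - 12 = (d + 2)*(d^2 + d - 6) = (d + 2)*(d + 3)*(d - 2)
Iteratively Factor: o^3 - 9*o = (o)*(o^2 - 9) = o*(o - 3)*(o + 3)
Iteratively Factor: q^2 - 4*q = (q)*(q - 4)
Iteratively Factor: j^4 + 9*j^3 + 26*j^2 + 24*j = (j)*(j^3 + 9*j^2 + 26*j + 24) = j*(j + 4)*(j^2 + 5*j + 6) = j*(j + 3)*(j + 4)*(j + 2)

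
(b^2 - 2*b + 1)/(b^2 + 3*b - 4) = (b - 1)/(b + 4)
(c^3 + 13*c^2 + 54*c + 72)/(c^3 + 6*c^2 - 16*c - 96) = (c + 3)/(c - 4)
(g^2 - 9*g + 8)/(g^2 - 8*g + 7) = (g - 8)/(g - 7)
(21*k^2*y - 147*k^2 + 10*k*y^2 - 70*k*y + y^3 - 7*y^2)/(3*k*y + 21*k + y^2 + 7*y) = (7*k*y - 49*k + y^2 - 7*y)/(y + 7)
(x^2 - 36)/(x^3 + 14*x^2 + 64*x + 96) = (x - 6)/(x^2 + 8*x + 16)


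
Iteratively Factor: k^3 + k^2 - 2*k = (k)*(k^2 + k - 2) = k*(k - 1)*(k + 2)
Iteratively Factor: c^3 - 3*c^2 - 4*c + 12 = (c + 2)*(c^2 - 5*c + 6) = (c - 3)*(c + 2)*(c - 2)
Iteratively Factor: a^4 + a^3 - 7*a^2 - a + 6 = (a - 1)*(a^3 + 2*a^2 - 5*a - 6) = (a - 1)*(a + 1)*(a^2 + a - 6) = (a - 2)*(a - 1)*(a + 1)*(a + 3)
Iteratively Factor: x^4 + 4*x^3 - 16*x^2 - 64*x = (x)*(x^3 + 4*x^2 - 16*x - 64) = x*(x - 4)*(x^2 + 8*x + 16) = x*(x - 4)*(x + 4)*(x + 4)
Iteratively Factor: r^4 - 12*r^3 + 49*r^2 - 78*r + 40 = (r - 1)*(r^3 - 11*r^2 + 38*r - 40) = (r - 5)*(r - 1)*(r^2 - 6*r + 8) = (r - 5)*(r - 2)*(r - 1)*(r - 4)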